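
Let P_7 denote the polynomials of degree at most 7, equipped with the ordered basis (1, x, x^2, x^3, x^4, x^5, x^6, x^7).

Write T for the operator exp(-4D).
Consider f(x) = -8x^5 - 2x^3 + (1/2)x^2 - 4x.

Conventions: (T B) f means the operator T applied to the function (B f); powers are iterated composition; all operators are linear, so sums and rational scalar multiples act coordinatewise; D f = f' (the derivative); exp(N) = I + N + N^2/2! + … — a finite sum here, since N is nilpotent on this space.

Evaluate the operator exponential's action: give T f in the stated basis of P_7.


the result is g(x) = -8x^5 + 160x^4 - 1282x^3 + (10289/2)x^2 - 10344x + 8344

order-1 term: 160x^4 + 24x^2 - 4x + 16
order-2 term: -1280x^3 - 96x + 8
order-3 term: 5120x^2 + 128
order-4 term: -10240x
order-5 term: 8192
the series for exp(-4D) f terminates at order 5
exp(-4D) f = -8x^5 + 160x^4 - 1282x^3 + (10289/2)x^2 - 10344x + 8344


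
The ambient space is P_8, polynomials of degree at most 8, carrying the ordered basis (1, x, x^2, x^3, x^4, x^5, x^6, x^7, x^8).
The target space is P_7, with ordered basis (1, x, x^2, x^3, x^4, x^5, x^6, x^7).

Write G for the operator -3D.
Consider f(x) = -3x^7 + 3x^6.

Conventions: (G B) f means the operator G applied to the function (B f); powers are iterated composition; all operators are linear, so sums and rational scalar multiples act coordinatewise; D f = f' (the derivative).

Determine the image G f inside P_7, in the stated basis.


the result is g(x) = 63x^6 - 54x^5

D f = -21x^6 + 18x^5
(-3D) f = 63x^6 - 54x^5


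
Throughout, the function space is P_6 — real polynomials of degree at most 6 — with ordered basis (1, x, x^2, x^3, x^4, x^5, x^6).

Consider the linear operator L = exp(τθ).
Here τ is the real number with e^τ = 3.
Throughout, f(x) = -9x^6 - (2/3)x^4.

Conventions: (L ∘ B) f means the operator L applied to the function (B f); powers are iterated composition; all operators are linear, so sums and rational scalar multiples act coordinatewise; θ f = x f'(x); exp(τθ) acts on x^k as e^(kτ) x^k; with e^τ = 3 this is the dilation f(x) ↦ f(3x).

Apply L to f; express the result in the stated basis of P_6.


exp(τθ) x^k = e^(kτ) x^k; with e^τ = 3 this sends x^k to 3^k x^k
x^4 ↦ 81 x^4
x^6 ↦ 729 x^6
applying this coordinatewise to f: exp(τθ) f = -6561x^6 - 54x^4

the image equals g(x) = -6561x^6 - 54x^4


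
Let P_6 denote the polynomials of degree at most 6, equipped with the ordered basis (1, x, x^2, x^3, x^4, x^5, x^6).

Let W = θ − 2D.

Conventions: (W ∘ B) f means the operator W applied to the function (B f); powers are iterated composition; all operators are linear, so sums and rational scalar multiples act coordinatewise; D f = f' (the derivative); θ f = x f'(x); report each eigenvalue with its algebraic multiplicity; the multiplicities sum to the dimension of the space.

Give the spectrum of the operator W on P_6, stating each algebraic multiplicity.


image of 1: 0
image of x: x - 2
image of x^2: 2x^2 - 4x
image of x^3: 3x^3 - 6x^2
image of x^4: 4x^4 - 8x^3
image of x^5: 5x^5 - 10x^4
image of x^6: 6x^6 - 12x^5
the matrix is upper triangular; its diagonal is (0, 1, 2, 3, 4, 5, 6)
for a triangular matrix the eigenvalues are the diagonal entries, with algebraic multiplicity their repetition count

λ = 0 (multiplicity 1), λ = 1 (multiplicity 1), λ = 2 (multiplicity 1), λ = 3 (multiplicity 1), λ = 4 (multiplicity 1), λ = 5 (multiplicity 1), λ = 6 (multiplicity 1)


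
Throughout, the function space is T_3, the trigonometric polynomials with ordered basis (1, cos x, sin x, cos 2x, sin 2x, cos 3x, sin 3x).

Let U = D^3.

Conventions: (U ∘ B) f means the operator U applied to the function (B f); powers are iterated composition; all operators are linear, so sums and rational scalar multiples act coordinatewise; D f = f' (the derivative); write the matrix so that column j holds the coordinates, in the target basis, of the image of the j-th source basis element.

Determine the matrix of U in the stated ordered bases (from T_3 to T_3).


image of 1: 0
image of cos x: sin x
image of sin x: -cos x
image of cos 2x: 8sin 2x
image of sin 2x: -8cos 2x
image of cos 3x: 27sin 3x
image of sin 3x: -27cos 3x
each image's coordinates form column j of the matrix

the matrix is [[0, 0, 0, 0, 0, 0, 0]; [0, 0, -1, 0, 0, 0, 0]; [0, 1, 0, 0, 0, 0, 0]; [0, 0, 0, 0, -8, 0, 0]; [0, 0, 0, 8, 0, 0, 0]; [0, 0, 0, 0, 0, 0, -27]; [0, 0, 0, 0, 0, 27, 0]] (rows listed top to bottom)


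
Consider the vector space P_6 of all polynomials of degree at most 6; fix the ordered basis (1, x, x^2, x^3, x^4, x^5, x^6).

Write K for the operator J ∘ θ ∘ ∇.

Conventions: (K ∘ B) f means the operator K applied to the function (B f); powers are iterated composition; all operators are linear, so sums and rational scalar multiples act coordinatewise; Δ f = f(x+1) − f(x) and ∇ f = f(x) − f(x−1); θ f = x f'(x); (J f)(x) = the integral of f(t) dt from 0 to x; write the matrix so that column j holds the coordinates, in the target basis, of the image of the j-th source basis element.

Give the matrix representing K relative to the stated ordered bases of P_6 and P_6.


the matrix is [[0, 0, 0, 0, 0, 0, 0]; [0, 0, 0, 0, 0, 0, 0]; [0, 0, 1, -3/2, 2, -5/2, 3]; [0, 0, 0, 2, -4, 20/3, -10]; [0, 0, 0, 0, 3, -15/2, 15]; [0, 0, 0, 0, 0, 4, -12]; [0, 0, 0, 0, 0, 0, 5]] (rows listed top to bottom)

image of 1: 0
image of x: 0
image of x^2: x^2
image of x^3: 2x^3 - (3/2)x^2
image of x^4: 3x^4 - 4x^3 + 2x^2
image of x^5: 4x^5 - (15/2)x^4 + (20/3)x^3 - (5/2)x^2
image of x^6: 5x^6 - 12x^5 + 15x^4 - 10x^3 + 3x^2
each image's coordinates form column j of the matrix


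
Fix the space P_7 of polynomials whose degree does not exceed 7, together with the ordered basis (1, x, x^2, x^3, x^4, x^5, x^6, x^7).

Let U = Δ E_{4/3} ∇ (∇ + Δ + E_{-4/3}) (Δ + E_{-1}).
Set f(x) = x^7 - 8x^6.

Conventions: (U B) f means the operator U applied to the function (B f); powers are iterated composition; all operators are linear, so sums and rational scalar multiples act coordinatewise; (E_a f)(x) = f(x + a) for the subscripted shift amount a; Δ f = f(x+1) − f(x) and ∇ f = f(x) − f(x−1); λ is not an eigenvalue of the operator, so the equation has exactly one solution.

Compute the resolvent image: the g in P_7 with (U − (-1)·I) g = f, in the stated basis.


g(x) = x^7 - 8x^6 - 42x^5 - 180x^4 - 390x^3 + 7220x^2 + (295954/9)x + 987868/27

write g with unknown coordinates in the stated basis and equate coefficients in (U − (-1)·I) g = f
solving from the highest basis element down gives g = x^7 - 8x^6 - 42x^5 - 180x^4 - 390x^3 + 7220x^2 + (295954/9)x + 987868/27
check: U g = 42x^5 + 180x^4 + 390x^3 - 7220x^2 - (295954/9)x - 987868/27
so U g − (-1)·g = x^7 - 8x^6 = f ✓


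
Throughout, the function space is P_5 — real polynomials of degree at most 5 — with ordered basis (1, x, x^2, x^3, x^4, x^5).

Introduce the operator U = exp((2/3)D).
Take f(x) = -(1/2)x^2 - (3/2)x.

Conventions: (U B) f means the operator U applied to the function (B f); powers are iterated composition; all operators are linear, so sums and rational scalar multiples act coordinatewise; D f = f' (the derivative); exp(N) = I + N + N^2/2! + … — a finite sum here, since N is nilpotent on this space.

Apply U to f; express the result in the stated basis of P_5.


the result is g(x) = -(1/2)x^2 - (13/6)x - 11/9

order-1 term: -(2/3)x - 1
order-2 term: -2/9
the series for exp((2/3)D) f terminates at order 2
exp((2/3)D) f = -(1/2)x^2 - (13/6)x - 11/9


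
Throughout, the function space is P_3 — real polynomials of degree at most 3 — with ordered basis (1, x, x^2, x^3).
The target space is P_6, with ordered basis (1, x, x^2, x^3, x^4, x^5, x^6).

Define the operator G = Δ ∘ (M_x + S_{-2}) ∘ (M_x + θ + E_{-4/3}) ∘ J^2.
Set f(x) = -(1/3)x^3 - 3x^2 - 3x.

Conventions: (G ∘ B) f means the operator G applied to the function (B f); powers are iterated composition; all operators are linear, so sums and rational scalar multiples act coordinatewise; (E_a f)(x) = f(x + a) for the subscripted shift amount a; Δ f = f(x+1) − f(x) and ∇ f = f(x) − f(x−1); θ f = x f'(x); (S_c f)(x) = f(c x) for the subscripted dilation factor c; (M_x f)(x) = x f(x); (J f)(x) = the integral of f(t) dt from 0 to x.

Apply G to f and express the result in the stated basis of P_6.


J f = -(1/12)x^4 - x^3 - (3/2)x^2
J J f = -(1/60)x^5 - (1/4)x^4 - (1/2)x^3
M_x J^2 f = -(1/60)x^6 - (1/4)x^5 - (1/2)x^4
θ J^2 f = -(1/12)x^5 - x^4 - (3/2)x^3
E_{-4/3} J^2 f = -(1/60)x^5 - (5/36)x^4 + (29/54)x^3 - (22/81)x^2 - (136/243)x + 1696/3645
(M_x + θ + E_{-4/3}) J^2 f = -(1/60)x^6 - (7/20)x^5 - (59/36)x^4 - (26/27)x^3 - (22/81)x^2 - (136/243)x + 1696/3645
M_x (M_x + θ + E_{-4/3}) J^2 f = -(1/60)x^7 - (7/20)x^6 - (59/36)x^5 - (26/27)x^4 - (22/81)x^3 - (136/243)x^2 + (1696/3645)x
S_{-2} (M_x + θ + E_{-4/3}) J^2 f = -(16/15)x^6 + (56/5)x^5 - (236/9)x^4 + (208/27)x^3 - (88/81)x^2 + (272/243)x + 1696/3645
(M_x + S_{-2}) (M_x + θ + E_{-4/3}) J^2 f = -(1/60)x^7 - (17/12)x^6 + (1721/180)x^5 - (734/27)x^4 + (602/81)x^3 - (400/243)x^2 + (5776/3645)x + 1696/3645
Δ ((M_x + S_{-2}) ∘ (M_x + θ + E_{-4/3})) J^2 f = -(7/60)x^6 - (177/20)x^5 + (935/36)x^4 - (4541/108)x^3 - (18037/270)x^2 - (122831/2430)x - 170393/14580

the result is g(x) = -(7/60)x^6 - (177/20)x^5 + (935/36)x^4 - (4541/108)x^3 - (18037/270)x^2 - (122831/2430)x - 170393/14580


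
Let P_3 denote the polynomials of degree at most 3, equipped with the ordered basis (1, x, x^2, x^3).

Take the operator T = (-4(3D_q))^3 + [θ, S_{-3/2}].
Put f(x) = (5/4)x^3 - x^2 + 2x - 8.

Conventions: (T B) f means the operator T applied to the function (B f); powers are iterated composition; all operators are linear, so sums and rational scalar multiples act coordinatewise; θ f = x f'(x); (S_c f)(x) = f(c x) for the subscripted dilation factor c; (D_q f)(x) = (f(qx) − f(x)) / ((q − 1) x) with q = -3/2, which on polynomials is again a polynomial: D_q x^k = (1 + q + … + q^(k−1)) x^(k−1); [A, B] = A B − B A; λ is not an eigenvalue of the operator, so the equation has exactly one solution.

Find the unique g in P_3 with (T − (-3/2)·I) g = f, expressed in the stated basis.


write g with unknown coordinates in the stated basis and equate coefficients in (T − (-3/2)·I) g = f
solving from the highest basis element down gives g = (5/6)x^3 - (2/3)x^2 + (4/3)x - 2536/3
check: T g = 1260
so T g − (-3/2)·g = (5/4)x^3 - x^2 + 2x - 8 = f ✓

g(x) = (5/6)x^3 - (2/3)x^2 + (4/3)x - 2536/3


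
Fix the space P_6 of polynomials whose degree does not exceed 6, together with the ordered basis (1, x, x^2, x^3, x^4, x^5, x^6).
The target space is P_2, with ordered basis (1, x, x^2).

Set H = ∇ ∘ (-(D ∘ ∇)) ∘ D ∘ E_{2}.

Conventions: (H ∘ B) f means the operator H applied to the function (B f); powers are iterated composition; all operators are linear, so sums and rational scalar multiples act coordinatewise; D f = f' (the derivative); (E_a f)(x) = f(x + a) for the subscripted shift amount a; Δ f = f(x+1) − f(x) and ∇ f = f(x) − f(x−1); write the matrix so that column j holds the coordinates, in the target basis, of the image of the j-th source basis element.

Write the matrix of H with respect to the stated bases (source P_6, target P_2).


the matrix is [[0, 0, 0, 0, -24, -120, -420]; [0, 0, 0, 0, 0, -120, -720]; [0, 0, 0, 0, 0, 0, -360]] (rows listed top to bottom)

image of 1: 0
image of x: 0
image of x^2: 0
image of x^3: 0
image of x^4: -24
image of x^5: -120x - 120
image of x^6: -360x^2 - 720x - 420
each image's coordinates form column j of the matrix


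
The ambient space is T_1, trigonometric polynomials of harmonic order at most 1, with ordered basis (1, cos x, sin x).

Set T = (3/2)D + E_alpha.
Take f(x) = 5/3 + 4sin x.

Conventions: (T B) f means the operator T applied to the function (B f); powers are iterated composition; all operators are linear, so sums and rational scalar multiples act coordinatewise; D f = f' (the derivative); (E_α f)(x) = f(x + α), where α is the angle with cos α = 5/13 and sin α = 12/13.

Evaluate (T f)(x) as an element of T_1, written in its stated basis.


D f = 4cos x
((3/2)D) f = 6cos x
E_alpha f = 5/3 + (48/13)cos x + (20/13)sin x
((3/2)D + E_alpha) f = 5/3 + (126/13)cos x + (20/13)sin x

g(x) = 5/3 + (126/13)cos x + (20/13)sin x


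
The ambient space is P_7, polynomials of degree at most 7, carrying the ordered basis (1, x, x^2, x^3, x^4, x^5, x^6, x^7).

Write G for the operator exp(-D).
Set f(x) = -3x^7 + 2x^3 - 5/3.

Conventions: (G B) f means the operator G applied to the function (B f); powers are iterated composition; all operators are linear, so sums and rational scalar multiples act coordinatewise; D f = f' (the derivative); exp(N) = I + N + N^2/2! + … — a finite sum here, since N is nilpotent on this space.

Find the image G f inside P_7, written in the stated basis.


order-1 term: 21x^6 - 6x^2
order-2 term: -63x^5 + 6x
order-3 term: 105x^4 - 2
order-4 term: -105x^3
order-5 term: 63x^2
order-6 term: -21x
order-7 term: 3
the series for exp(-D) f terminates at order 7
exp(-D) f = -3x^7 + 21x^6 - 63x^5 + 105x^4 - 103x^3 + 57x^2 - 15x - 2/3

the result is g(x) = -3x^7 + 21x^6 - 63x^5 + 105x^4 - 103x^3 + 57x^2 - 15x - 2/3


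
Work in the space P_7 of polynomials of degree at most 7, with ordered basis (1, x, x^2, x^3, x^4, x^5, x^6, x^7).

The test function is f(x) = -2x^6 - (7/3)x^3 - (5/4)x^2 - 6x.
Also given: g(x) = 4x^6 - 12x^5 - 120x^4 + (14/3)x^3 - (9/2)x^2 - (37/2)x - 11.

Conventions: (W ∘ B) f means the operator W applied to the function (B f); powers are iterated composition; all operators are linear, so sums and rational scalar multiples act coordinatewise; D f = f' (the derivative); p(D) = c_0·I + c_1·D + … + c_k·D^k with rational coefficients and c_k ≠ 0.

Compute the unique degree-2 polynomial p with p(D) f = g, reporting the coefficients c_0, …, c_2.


D^0 f = -2x^6 - (7/3)x^3 - (5/4)x^2 - 6x
D^1 f = -12x^5 - 7x^2 - (5/2)x - 6
D^2 f = -60x^4 - 14x - 5/2
matching coefficients of g against c_0 f + c_1 Df + … from the top degree down determines the c_i
solution: c_0 = -2, c_1 = 1, c_2 = 2

p(D) = -2·I + D + 2·D^2, i.e. c_0 = -2, c_1 = 1, c_2 = 2


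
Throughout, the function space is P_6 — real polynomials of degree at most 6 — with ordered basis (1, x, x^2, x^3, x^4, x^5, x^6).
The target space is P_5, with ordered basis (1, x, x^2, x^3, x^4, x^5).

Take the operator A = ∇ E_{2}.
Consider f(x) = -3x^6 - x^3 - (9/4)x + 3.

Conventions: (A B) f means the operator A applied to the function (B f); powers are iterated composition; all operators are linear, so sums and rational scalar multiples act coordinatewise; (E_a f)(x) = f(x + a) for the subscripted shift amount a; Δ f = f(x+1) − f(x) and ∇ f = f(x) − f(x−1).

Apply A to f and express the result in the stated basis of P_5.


the result is g(x) = -18x^5 - 135x^4 - 420x^3 - 678x^2 - 567x - 793/4

E_{2} f = -3x^6 - 36x^5 - 180x^4 - 481x^3 - 726x^2 - (2361/4)x - 403/2
∇ E_{2} f = -18x^5 - 135x^4 - 420x^3 - 678x^2 - 567x - 793/4


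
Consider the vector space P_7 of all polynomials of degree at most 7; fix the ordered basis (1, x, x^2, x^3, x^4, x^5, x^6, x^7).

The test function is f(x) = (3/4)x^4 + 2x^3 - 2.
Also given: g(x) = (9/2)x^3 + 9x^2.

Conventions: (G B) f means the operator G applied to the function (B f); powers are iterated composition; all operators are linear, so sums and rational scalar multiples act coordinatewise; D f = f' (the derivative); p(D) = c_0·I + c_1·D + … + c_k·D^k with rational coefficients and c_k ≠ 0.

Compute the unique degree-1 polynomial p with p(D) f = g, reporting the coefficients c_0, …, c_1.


D^0 f = (3/4)x^4 + 2x^3 - 2
D^1 f = 3x^3 + 6x^2
matching coefficients of g against c_0 f + c_1 Df + … from the top degree down determines the c_i
solution: c_0 = 0, c_1 = 3/2

c_0 = 0, c_1 = 3/2


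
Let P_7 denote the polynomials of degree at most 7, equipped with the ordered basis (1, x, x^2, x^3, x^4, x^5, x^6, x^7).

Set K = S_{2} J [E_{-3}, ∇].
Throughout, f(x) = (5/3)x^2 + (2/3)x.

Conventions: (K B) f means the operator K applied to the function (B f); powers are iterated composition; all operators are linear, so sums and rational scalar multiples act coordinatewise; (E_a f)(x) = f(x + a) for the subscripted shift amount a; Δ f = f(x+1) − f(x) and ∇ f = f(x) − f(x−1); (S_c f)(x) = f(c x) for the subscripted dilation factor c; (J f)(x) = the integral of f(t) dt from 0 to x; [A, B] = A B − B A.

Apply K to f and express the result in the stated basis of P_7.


the result is g(x) = 0

∇ f = (10/3)x - 1
E_{-3} ∇ f = (10/3)x - 11
E_{-3} f = (5/3)x^2 - (28/3)x + 13
∇ E_{-3} f = (10/3)x - 11
[E_{-3}, ∇] f = 0
J [E_{-3}, ∇] f = 0
S_{2} J [E_{-3}, ∇] f = 0


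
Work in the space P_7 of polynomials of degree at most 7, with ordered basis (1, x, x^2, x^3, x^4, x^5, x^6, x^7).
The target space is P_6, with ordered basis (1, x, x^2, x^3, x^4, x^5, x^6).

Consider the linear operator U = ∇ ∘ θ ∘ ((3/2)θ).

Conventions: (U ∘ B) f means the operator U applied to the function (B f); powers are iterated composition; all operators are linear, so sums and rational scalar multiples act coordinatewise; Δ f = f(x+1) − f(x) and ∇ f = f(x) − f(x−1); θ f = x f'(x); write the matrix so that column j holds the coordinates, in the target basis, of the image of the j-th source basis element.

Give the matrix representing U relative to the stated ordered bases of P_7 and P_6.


image of 1: 0
image of x: 3/2
image of x^2: 12x - 6
image of x^3: (81/2)x^2 - (81/2)x + 27/2
image of x^4: 96x^3 - 144x^2 + 96x - 24
image of x^5: (375/2)x^4 - 375x^3 + 375x^2 - (375/2)x + 75/2
image of x^6: 324x^5 - 810x^4 + 1080x^3 - 810x^2 + 324x - 54
image of x^7: (1029/2)x^6 - (3087/2)x^5 + (5145/2)x^4 - (5145/2)x^3 + (3087/2)x^2 - (1029/2)x + 147/2
each image's coordinates form column j of the matrix

the matrix is [[0, 3/2, -6, 27/2, -24, 75/2, -54, 147/2]; [0, 0, 12, -81/2, 96, -375/2, 324, -1029/2]; [0, 0, 0, 81/2, -144, 375, -810, 3087/2]; [0, 0, 0, 0, 96, -375, 1080, -5145/2]; [0, 0, 0, 0, 0, 375/2, -810, 5145/2]; [0, 0, 0, 0, 0, 0, 324, -3087/2]; [0, 0, 0, 0, 0, 0, 0, 1029/2]] (rows listed top to bottom)


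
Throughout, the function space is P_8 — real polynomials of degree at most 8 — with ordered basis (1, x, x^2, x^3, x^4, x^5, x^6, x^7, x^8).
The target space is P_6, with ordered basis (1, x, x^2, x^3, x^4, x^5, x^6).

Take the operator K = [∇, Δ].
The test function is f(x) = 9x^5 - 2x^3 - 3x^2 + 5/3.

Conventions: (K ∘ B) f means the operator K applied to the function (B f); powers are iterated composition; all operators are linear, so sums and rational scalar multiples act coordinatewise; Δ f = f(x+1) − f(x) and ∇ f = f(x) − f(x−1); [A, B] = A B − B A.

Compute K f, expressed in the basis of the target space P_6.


g(x) = 0

Δ f = 45x^4 + 90x^3 + 84x^2 + 33x + 4
∇ Δ f = 180x^3 + 78x - 6
∇ f = 45x^4 - 90x^3 + 84x^2 - 45x + 10
Δ ∇ f = 180x^3 + 78x - 6
[∇, Δ] f = 0


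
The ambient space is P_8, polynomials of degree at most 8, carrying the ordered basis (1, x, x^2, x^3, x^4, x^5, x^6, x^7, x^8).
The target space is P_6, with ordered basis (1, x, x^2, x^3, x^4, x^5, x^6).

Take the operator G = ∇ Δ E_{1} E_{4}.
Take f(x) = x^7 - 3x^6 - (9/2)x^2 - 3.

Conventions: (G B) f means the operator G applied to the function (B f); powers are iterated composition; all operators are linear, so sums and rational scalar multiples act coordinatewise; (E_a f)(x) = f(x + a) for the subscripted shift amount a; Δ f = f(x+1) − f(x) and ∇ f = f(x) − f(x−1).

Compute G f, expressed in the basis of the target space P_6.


E_{4} f = x^7 + 25x^6 + 264x^5 + 1520x^4 + 5120x^3 + (19959/2)x^2 + 10204x + 4021
E_{1} E_{4} f = x^7 + 32x^6 + 435x^5 + 3250x^4 + 14375x^3 + (74991/2)x^2 + 53080x + 62269/2
Δ E_{1} E_{4} f = 7x^6 + 213x^5 + 2690x^4 + 18025x^3 + 67476x^2 + 133490x + 217337/2
∇ Δ E_{1} E_{4} f = 42x^5 + 960x^4 + 8770x^3 + 39960x^2 + 90614x + 81555

the image equals g(x) = 42x^5 + 960x^4 + 8770x^3 + 39960x^2 + 90614x + 81555


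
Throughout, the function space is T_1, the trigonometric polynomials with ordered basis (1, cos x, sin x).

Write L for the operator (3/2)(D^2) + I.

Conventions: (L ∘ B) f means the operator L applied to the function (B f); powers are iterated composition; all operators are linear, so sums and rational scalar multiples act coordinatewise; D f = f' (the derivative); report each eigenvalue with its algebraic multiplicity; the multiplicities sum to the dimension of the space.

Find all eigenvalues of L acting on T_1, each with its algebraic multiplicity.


image of 1: 1
image of cos x: -(1/2)cos x
image of sin x: -(1/2)sin x
the matrix is diagonal; its diagonal is (1, -1/2, -1/2)
for a triangular matrix the eigenvalues are the diagonal entries, with algebraic multiplicity their repetition count

λ = -1/2 (multiplicity 2), λ = 1 (multiplicity 1)


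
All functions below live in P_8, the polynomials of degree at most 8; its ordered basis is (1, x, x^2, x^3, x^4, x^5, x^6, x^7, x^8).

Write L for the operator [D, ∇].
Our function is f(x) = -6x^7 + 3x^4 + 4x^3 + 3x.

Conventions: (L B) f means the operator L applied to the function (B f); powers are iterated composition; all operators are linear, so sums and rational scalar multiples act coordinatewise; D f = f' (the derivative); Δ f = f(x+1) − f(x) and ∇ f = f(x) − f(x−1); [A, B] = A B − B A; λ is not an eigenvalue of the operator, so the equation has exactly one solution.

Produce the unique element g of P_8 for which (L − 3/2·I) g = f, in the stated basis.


g(x) = 4x^7 - 2x^4 - (8/3)x^3 - 2x

write g with unknown coordinates in the stated basis and equate coefficients in (L − 3/2·I) g = f
solving from the highest basis element down gives g = 4x^7 - 2x^4 - (8/3)x^3 - 2x
check: L g = 0
so L g − 3/2·g = -6x^7 + 3x^4 + 4x^3 + 3x = f ✓


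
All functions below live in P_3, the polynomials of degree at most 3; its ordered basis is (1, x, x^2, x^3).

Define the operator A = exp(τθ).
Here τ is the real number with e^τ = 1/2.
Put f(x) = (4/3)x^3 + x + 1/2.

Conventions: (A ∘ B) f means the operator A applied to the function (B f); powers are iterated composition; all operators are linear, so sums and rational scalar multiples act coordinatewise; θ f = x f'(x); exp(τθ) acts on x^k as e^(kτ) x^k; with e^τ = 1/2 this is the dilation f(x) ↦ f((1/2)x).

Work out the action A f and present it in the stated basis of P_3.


exp(τθ) x^k = e^(kτ) x^k; with e^τ = 1/2 this sends x^k to (1/2)^k x^k
x ↦ 1/2 x
x^3 ↦ 1/8 x^3
applying this coordinatewise to f: exp(τθ) f = (1/6)x^3 + (1/2)x + 1/2

g(x) = (1/6)x^3 + (1/2)x + 1/2


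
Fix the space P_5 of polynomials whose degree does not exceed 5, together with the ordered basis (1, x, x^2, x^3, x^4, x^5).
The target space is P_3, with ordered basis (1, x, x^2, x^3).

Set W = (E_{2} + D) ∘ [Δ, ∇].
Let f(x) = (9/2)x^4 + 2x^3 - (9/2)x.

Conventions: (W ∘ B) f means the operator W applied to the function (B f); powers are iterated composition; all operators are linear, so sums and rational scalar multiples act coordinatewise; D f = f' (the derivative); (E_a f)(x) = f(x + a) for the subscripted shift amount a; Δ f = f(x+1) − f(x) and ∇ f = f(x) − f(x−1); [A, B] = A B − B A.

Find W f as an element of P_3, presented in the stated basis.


the result is g(x) = 0

∇ f = 18x^3 - 21x^2 + 12x - 7
Δ ∇ f = 54x^2 + 12x + 9
Δ f = 18x^3 + 33x^2 + 24x + 2
∇ Δ f = 54x^2 + 12x + 9
[Δ, ∇] f = 0
E_{2} [Δ, ∇] f = 0
D [Δ, ∇] f = 0
(E_{2} + D) [Δ, ∇] f = 0


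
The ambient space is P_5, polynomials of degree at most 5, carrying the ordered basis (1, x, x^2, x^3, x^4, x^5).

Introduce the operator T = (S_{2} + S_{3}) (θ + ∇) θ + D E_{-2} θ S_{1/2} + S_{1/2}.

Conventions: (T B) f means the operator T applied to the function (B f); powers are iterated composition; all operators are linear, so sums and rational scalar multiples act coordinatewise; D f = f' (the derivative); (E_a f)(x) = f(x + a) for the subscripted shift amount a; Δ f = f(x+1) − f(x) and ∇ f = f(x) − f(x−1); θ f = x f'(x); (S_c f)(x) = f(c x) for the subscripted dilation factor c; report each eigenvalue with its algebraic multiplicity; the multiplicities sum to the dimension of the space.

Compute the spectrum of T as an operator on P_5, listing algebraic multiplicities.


λ = 1 (multiplicity 1), λ = 11/2 (multiplicity 1), λ = 209/4 (multiplicity 1), λ = 2521/8 (multiplicity 1), λ = 24833/16 (multiplicity 1), λ = 220001/32 (multiplicity 1)

image of 1: 1
image of x: (11/2)x + 5/2
image of x^2: (209/4)x^2 + 21x - 6
image of x^3: (2521/8)x^3 + (945/8)x^2 - (99/2)x + 21/2
image of x^4: (24833/16)x^4 + 561x^3 - 318x^2 + 92x - 16
image of x^5: (220001/32)x^5 + (77625/32)x^4 - (7025/4)x^3 + (2675/4)x^2 - 150x + 45/2
the matrix is upper triangular; its diagonal is (1, 11/2, 209/4, 2521/8, 24833/16, 220001/32)
for a triangular matrix the eigenvalues are the diagonal entries, with algebraic multiplicity their repetition count


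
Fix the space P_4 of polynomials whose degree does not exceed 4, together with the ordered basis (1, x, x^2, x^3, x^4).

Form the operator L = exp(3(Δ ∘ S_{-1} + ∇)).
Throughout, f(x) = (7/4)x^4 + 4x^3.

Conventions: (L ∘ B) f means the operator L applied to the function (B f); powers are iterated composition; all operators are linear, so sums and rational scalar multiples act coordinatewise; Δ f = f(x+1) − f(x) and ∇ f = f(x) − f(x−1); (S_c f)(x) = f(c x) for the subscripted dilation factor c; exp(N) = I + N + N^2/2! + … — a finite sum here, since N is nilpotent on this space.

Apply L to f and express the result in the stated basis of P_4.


the result is g(x) = (7/4)x^4 + 46x^3 - 408x

order-1 term: 42x^3 - 30x
order-2 term: -378x
the series for exp(3(Δ ∘ S_{-1} + ∇)) f terminates at order 2
exp(3(Δ ∘ S_{-1} + ∇)) f = (7/4)x^4 + 46x^3 - 408x


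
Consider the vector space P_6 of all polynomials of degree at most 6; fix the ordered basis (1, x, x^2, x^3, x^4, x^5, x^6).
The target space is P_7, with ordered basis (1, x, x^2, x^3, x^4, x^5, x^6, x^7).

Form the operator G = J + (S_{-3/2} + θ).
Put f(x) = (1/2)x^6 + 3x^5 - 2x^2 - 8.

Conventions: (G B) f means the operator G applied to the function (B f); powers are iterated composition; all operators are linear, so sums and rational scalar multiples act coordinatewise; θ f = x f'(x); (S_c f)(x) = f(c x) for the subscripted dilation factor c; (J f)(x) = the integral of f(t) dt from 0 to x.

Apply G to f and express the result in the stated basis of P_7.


the result is g(x) = (1/14)x^7 + (1177/128)x^6 - (249/32)x^5 - (2/3)x^3 - (17/2)x^2 - 8x - 8

J f = (1/14)x^7 + (1/2)x^6 - (2/3)x^3 - 8x
S_{-3/2} f = (729/128)x^6 - (729/32)x^5 - (9/2)x^2 - 8
θ f = 3x^6 + 15x^5 - 4x^2
(S_{-3/2} + θ) f = (1113/128)x^6 - (249/32)x^5 - (17/2)x^2 - 8
(J + (S_{-3/2} + θ)) f = (1/14)x^7 + (1177/128)x^6 - (249/32)x^5 - (2/3)x^3 - (17/2)x^2 - 8x - 8


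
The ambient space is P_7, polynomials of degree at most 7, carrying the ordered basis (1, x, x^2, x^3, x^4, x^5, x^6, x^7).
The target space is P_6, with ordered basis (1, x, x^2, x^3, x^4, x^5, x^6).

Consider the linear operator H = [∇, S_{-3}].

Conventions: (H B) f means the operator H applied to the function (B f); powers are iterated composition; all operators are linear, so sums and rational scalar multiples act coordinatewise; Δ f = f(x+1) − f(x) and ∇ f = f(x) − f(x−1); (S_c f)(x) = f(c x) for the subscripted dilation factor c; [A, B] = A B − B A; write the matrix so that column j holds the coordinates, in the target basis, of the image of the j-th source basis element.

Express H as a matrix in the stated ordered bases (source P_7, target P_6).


image of 1: 0
image of x: -4
image of x^2: 24x - 8
image of x^3: -108x^2 + 72x - 28
image of x^4: 432x^3 - 432x^2 + 336x - 80
image of x^5: -1620x^4 + 2160x^3 - 2520x^2 + 1200x - 244
image of x^6: 5832x^5 - 9720x^4 + 15120x^3 - 10800x^2 + 4392x - 728
image of x^7: -20412x^6 + 40824x^5 - 79380x^4 + 75600x^3 - 46116x^2 + 15288x - 2188
each image's coordinates form column j of the matrix

the matrix is [[0, -4, -8, -28, -80, -244, -728, -2188]; [0, 0, 24, 72, 336, 1200, 4392, 15288]; [0, 0, 0, -108, -432, -2520, -10800, -46116]; [0, 0, 0, 0, 432, 2160, 15120, 75600]; [0, 0, 0, 0, 0, -1620, -9720, -79380]; [0, 0, 0, 0, 0, 0, 5832, 40824]; [0, 0, 0, 0, 0, 0, 0, -20412]] (rows listed top to bottom)


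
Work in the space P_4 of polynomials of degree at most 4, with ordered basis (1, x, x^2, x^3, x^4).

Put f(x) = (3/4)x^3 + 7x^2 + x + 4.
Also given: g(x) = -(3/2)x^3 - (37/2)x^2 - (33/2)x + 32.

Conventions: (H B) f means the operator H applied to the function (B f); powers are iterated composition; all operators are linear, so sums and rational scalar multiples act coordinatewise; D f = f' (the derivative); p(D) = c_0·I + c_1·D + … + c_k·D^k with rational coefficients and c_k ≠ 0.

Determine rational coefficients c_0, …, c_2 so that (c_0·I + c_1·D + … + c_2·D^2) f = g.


p(D) = -2·I − 2·D + 3·D^2, i.e. c_0 = -2, c_1 = -2, c_2 = 3

D^0 f = (3/4)x^3 + 7x^2 + x + 4
D^1 f = (9/4)x^2 + 14x + 1
D^2 f = (9/2)x + 14
matching coefficients of g against c_0 f + c_1 Df + … from the top degree down determines the c_i
solution: c_0 = -2, c_1 = -2, c_2 = 3


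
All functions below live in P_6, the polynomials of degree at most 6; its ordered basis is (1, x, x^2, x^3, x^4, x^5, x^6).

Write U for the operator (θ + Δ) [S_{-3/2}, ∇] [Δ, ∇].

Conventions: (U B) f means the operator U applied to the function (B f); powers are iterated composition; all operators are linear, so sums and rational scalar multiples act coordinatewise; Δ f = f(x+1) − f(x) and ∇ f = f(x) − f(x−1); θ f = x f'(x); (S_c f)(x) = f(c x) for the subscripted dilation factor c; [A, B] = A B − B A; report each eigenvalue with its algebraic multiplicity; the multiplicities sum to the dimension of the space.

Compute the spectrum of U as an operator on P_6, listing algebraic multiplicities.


image of 1: 0
image of x: 0
image of x^2: 0
image of x^3: 0
image of x^4: 0
image of x^5: 0
image of x^6: 0
the matrix is upper triangular; its diagonal is (0, 0, 0, 0, 0, 0, 0)
for a triangular matrix the eigenvalues are the diagonal entries, with algebraic multiplicity their repetition count

λ = 0 (multiplicity 7)


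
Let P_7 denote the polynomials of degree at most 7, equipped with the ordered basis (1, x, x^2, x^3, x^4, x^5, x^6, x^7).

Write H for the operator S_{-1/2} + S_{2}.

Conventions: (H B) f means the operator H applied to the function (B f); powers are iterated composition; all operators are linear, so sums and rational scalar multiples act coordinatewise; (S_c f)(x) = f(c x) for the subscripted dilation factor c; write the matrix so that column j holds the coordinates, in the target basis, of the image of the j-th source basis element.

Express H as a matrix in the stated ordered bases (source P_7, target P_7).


the matrix is [[2, 0, 0, 0, 0, 0, 0, 0]; [0, 3/2, 0, 0, 0, 0, 0, 0]; [0, 0, 17/4, 0, 0, 0, 0, 0]; [0, 0, 0, 63/8, 0, 0, 0, 0]; [0, 0, 0, 0, 257/16, 0, 0, 0]; [0, 0, 0, 0, 0, 1023/32, 0, 0]; [0, 0, 0, 0, 0, 0, 4097/64, 0]; [0, 0, 0, 0, 0, 0, 0, 16383/128]] (rows listed top to bottom)

image of 1: 2
image of x: (3/2)x
image of x^2: (17/4)x^2
image of x^3: (63/8)x^3
image of x^4: (257/16)x^4
image of x^5: (1023/32)x^5
image of x^6: (4097/64)x^6
image of x^7: (16383/128)x^7
each image's coordinates form column j of the matrix


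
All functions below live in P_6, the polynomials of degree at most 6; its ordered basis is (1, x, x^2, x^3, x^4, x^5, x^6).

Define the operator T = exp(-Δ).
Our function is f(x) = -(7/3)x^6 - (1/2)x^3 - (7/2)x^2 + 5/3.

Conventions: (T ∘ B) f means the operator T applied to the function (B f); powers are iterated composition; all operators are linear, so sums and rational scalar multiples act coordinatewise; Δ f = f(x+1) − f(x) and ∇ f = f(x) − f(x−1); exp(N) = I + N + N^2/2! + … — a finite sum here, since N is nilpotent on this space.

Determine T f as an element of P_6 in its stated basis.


the result is g(x) = -(7/3)x^6 + 14x^5 - (283/6)x^3 - 37x^2 + 35x + 133/6

order-1 term: 14x^5 + 35x^4 + (140/3)x^3 + (73/2)x^2 + (45/2)x + 19/3
order-2 term: -35x^4 - 140x^3 - 245x^2 - (423/2)x - 232/3
order-3 term: (140/3)x^3 + 210x^2 + 350x + 421/2
order-4 term: -35x^2 - 140x - 455/3
order-5 term: 14x + 35
order-6 term: -7/3
the series for exp(-Δ) f terminates at order 6
exp(-Δ) f = -(7/3)x^6 + 14x^5 - (283/6)x^3 - 37x^2 + 35x + 133/6


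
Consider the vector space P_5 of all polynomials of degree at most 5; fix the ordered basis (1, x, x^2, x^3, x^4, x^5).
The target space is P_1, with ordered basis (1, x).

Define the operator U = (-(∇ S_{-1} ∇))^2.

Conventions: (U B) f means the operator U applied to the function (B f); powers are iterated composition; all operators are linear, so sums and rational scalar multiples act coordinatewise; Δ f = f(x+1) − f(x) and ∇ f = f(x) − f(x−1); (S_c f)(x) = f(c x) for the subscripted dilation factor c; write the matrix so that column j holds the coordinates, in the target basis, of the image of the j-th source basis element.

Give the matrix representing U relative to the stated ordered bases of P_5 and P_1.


image of 1: 0
image of x: 0
image of x^2: 0
image of x^3: 0
image of x^4: 24
image of x^5: 120x
each image's coordinates form column j of the matrix

the matrix is [[0, 0, 0, 0, 24, 0]; [0, 0, 0, 0, 0, 120]] (rows listed top to bottom)


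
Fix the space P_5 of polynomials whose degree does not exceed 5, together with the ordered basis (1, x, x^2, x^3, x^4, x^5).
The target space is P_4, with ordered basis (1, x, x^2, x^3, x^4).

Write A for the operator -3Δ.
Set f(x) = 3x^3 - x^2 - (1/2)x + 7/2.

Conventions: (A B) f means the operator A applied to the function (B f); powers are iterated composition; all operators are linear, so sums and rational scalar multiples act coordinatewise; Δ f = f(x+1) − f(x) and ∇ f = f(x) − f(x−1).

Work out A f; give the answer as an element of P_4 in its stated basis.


g(x) = -27x^2 - 21x - 9/2

Δ f = 9x^2 + 7x + 3/2
(-3Δ) f = -27x^2 - 21x - 9/2


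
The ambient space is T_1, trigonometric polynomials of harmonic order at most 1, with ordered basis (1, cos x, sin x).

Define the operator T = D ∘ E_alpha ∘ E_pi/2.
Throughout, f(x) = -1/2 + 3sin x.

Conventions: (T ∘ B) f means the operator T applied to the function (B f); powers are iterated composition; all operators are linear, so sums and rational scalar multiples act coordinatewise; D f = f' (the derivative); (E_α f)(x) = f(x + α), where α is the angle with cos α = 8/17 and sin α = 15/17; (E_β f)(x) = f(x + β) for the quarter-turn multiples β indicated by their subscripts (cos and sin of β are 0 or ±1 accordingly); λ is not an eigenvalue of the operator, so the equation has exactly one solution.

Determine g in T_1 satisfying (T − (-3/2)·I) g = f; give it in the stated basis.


write g with unknown coordinates in the stated basis and equate coefficients in (T − (-3/2)·I) g = f
solving from the highest basis element down gives g = -1/3 + (36/25)cos x + (42/25)sin x
check: T g = -(54/25)cos x + (12/25)sin x
so T g − (-3/2)·g = -1/2 + 3sin x = f ✓

the result is g(x) = -1/3 + (36/25)cos x + (42/25)sin x


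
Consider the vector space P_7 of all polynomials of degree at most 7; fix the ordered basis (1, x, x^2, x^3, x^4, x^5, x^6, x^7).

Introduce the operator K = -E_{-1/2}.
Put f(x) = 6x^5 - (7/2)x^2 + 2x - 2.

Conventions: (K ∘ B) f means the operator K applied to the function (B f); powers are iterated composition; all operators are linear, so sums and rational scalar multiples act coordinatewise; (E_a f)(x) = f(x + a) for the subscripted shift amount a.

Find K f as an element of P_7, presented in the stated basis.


g(x) = -6x^5 + 15x^4 - 15x^3 + 11x^2 - (59/8)x + 65/16

E_{-1/2} f = 6x^5 - 15x^4 + 15x^3 - 11x^2 + (59/8)x - 65/16
(-E_{-1/2}) f = -6x^5 + 15x^4 - 15x^3 + 11x^2 - (59/8)x + 65/16


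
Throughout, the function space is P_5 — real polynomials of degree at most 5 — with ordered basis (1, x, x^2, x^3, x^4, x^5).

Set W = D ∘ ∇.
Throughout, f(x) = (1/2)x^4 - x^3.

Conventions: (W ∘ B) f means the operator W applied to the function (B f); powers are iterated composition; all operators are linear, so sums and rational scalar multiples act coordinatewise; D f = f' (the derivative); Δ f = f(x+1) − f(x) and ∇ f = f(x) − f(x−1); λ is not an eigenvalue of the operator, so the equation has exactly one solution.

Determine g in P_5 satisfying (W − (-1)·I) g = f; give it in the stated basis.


g(x) = (1/2)x^4 - x^3 - 6x^2 + 12x + 7

write g with unknown coordinates in the stated basis and equate coefficients in (W − (-1)·I) g = f
solving from the highest basis element down gives g = (1/2)x^4 - x^3 - 6x^2 + 12x + 7
check: W g = 6x^2 - 12x - 7
so W g − (-1)·g = (1/2)x^4 - x^3 = f ✓


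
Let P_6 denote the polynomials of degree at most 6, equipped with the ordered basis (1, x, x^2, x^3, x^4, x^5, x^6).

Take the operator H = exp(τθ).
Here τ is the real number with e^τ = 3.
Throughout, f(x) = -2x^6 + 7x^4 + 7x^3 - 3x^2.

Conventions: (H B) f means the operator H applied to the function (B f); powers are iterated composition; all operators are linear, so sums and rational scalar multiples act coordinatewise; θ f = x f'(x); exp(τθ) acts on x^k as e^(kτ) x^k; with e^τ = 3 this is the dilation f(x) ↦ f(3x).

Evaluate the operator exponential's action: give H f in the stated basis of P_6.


exp(τθ) x^k = e^(kτ) x^k; with e^τ = 3 this sends x^k to 3^k x^k
x^2 ↦ 9 x^2
x^3 ↦ 27 x^3
x^4 ↦ 81 x^4
x^6 ↦ 729 x^6
applying this coordinatewise to f: exp(τθ) f = -1458x^6 + 567x^4 + 189x^3 - 27x^2

g(x) = -1458x^6 + 567x^4 + 189x^3 - 27x^2


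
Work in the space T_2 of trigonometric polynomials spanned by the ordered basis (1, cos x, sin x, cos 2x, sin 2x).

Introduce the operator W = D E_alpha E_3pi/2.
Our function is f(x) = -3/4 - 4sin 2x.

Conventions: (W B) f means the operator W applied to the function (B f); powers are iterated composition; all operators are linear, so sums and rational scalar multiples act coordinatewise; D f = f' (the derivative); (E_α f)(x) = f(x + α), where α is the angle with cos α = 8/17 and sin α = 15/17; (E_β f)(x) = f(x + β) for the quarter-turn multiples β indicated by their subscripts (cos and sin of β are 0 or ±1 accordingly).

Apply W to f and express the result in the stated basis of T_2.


the image equals g(x) = -(1288/289)cos 2x - (1920/289)sin 2x

E_3pi/2 f = -3/4 + 4sin 2x
E_alpha E_3pi/2 f = -3/4 + (960/289)cos 2x - (644/289)sin 2x
D E_alpha E_3pi/2 f = -(1288/289)cos 2x - (1920/289)sin 2x


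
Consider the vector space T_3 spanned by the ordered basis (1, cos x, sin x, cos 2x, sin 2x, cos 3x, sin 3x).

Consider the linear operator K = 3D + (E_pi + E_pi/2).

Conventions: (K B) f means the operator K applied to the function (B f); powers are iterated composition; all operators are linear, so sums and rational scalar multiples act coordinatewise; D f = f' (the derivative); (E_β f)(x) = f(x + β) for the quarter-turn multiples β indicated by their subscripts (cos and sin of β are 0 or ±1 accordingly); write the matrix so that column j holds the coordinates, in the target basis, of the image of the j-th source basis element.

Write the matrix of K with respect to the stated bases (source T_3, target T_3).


image of 1: 2
image of cos x: -cos x - 4sin x
image of sin x: 4cos x - sin x
image of cos 2x: -6sin 2x
image of sin 2x: 6cos 2x
image of cos 3x: -cos 3x - 8sin 3x
image of sin 3x: 8cos 3x - sin 3x
each image's coordinates form column j of the matrix

the matrix is [[2, 0, 0, 0, 0, 0, 0]; [0, -1, 4, 0, 0, 0, 0]; [0, -4, -1, 0, 0, 0, 0]; [0, 0, 0, 0, 6, 0, 0]; [0, 0, 0, -6, 0, 0, 0]; [0, 0, 0, 0, 0, -1, 8]; [0, 0, 0, 0, 0, -8, -1]] (rows listed top to bottom)


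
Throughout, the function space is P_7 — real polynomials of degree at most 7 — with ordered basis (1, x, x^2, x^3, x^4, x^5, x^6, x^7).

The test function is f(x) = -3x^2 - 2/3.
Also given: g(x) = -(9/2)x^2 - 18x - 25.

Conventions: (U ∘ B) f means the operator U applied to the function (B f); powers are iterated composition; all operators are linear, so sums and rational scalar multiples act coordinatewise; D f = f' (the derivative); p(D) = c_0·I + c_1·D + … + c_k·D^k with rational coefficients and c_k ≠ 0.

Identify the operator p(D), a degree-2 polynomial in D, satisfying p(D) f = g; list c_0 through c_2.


c_0 = 3/2, c_1 = 3, c_2 = 4

D^0 f = -3x^2 - 2/3
D^1 f = -6x
D^2 f = -6
matching coefficients of g against c_0 f + c_1 Df + … from the top degree down determines the c_i
solution: c_0 = 3/2, c_1 = 3, c_2 = 4
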